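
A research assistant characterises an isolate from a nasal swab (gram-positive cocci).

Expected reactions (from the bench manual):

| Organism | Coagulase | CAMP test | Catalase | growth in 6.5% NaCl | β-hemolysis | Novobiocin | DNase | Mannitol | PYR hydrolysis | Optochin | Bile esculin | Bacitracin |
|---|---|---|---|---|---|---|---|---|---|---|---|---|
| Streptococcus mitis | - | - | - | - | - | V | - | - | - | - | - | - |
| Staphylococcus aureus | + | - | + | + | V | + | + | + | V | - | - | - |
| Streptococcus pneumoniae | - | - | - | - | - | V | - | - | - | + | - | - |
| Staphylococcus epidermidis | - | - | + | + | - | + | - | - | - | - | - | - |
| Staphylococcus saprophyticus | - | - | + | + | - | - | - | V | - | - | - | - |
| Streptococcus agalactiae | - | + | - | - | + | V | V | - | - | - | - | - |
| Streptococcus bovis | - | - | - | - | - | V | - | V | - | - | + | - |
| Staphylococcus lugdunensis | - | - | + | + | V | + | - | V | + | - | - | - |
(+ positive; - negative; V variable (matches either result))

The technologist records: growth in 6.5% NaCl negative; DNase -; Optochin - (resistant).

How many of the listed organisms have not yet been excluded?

growth in 6.5% NaCl -: excludes Staphylococcus aureus, Staphylococcus epidermidis, Staphylococcus saprophyticus, Staphylococcus lugdunensis — 4 left.
Optochin -: excludes Streptococcus pneumoniae — 3 left.
DNase -: all 3 remaining candidates are consistent.
Still consistent: Streptococcus agalactiae, Streptococcus bovis, Streptococcus mitis.

3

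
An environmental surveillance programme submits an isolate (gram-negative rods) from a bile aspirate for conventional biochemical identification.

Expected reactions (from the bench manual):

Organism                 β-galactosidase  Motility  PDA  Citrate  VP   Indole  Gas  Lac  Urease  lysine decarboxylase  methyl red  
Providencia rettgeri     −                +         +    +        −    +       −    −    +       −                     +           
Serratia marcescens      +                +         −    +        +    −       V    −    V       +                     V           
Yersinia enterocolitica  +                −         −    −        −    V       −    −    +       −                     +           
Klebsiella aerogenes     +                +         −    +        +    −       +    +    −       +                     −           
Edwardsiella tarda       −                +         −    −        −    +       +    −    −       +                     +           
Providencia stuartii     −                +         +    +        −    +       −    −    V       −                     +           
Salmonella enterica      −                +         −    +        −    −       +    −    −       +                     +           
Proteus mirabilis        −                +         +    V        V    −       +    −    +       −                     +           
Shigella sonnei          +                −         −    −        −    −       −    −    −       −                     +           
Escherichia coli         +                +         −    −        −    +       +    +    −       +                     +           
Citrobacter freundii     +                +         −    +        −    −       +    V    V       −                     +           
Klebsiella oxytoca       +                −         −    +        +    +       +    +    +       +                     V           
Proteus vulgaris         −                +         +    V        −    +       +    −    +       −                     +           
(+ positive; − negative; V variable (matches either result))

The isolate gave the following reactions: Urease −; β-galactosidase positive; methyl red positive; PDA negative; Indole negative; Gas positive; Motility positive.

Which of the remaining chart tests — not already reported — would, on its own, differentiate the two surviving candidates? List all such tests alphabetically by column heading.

PDA −: excludes Providencia rettgeri, Providencia stuartii, Proteus mirabilis, Proteus vulgaris — 9 left.
Urease −: excludes Yersinia enterocolitica, Klebsiella oxytoca — 7 left.
Indole −: excludes Edwardsiella tarda, Escherichia coli — 5 left.
Motility +: excludes Shigella sonnei — 4 left.
Gas +: all 4 remaining candidates are consistent.
β-galactosidase +: excludes Salmonella enterica — 3 left.
methyl red +: excludes Klebsiella aerogenes — 2 left.
Two candidates remain: Citrobacter freundii and Serratia marcescens.
  Citrate: + vs + — same for both, does not separate.
  VP: Citrobacter freundii −, Serratia marcescens + — discriminates.
  Lac: V vs − — variable for at least one, does not separate.
  lysine decarboxylase: Citrobacter freundii −, Serratia marcescens + — discriminates.

lysine decarboxylase, VP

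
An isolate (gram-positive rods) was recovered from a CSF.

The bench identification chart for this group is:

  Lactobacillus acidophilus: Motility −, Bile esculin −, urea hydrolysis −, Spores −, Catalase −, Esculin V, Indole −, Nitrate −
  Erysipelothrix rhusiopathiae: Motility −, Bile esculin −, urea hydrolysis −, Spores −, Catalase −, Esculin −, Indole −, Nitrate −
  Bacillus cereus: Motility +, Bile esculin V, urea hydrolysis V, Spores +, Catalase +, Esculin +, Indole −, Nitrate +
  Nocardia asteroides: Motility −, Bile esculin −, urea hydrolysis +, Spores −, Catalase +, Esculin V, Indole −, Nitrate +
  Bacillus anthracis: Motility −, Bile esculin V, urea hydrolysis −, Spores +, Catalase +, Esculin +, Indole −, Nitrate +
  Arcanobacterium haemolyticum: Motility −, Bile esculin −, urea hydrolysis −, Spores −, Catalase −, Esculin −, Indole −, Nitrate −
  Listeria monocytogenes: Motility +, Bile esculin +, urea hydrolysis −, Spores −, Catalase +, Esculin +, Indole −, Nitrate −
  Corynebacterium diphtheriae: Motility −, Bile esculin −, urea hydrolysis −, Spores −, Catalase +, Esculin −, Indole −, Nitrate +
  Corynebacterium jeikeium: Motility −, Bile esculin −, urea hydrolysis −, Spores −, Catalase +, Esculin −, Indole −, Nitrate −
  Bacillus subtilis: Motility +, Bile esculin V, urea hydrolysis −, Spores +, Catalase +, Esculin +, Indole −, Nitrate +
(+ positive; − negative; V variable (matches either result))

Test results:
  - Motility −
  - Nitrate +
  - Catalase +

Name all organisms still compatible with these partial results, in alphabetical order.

Bacillus anthracis, Corynebacterium diphtheriae, Nocardia asteroides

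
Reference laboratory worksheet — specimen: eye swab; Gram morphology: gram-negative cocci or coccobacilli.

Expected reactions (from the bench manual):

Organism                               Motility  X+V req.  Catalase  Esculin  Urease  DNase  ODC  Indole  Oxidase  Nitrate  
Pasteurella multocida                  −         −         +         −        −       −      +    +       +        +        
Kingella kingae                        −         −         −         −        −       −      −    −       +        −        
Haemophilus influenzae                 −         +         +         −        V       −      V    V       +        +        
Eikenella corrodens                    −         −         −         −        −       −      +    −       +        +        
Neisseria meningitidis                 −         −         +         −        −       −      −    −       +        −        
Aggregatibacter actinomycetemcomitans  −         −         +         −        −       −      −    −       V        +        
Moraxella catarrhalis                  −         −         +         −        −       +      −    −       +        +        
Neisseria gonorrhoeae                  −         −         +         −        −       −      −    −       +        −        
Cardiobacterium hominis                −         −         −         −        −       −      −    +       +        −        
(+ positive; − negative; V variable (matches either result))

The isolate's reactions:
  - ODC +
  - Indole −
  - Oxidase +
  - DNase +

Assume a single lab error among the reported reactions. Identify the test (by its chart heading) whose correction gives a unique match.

ODC

As reported, no row in the chart matches all 4 reactions.
Reversing Indole → still no organism matches.
Reversing ODC (to −) → unique match: Moraxella catarrhalis.
Reversing Oxidase → still no organism matches.
Reversing DNase → 2 organisms match (not unique).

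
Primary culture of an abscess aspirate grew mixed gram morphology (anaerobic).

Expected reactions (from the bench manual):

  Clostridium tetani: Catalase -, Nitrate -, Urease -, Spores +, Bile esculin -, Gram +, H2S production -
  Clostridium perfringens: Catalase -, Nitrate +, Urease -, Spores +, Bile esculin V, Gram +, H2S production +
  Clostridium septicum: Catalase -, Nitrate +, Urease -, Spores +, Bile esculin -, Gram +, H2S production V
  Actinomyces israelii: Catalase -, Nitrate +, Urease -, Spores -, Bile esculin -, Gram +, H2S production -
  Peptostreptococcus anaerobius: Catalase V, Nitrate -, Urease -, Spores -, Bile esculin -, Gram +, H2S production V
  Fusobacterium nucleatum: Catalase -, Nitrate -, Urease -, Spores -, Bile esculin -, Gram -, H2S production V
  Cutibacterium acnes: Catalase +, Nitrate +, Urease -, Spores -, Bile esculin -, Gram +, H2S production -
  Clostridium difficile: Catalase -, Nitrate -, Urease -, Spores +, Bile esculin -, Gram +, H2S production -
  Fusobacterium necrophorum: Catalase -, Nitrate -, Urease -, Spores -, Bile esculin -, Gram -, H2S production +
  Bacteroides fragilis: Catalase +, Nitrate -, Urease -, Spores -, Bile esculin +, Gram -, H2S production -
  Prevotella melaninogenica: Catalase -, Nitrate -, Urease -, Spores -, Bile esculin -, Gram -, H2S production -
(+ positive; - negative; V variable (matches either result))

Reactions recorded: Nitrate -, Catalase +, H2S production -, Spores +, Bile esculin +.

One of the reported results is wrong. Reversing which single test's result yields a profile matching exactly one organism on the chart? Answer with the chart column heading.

Spores

As reported, no row in the chart matches all 5 reactions.
Reversing H2S production → still no organism matches.
Reversing Nitrate → still no organism matches.
Reversing Spores (to -) → unique match: Bacteroides fragilis.
Reversing Bile esculin → still no organism matches.
Reversing Catalase → still no organism matches.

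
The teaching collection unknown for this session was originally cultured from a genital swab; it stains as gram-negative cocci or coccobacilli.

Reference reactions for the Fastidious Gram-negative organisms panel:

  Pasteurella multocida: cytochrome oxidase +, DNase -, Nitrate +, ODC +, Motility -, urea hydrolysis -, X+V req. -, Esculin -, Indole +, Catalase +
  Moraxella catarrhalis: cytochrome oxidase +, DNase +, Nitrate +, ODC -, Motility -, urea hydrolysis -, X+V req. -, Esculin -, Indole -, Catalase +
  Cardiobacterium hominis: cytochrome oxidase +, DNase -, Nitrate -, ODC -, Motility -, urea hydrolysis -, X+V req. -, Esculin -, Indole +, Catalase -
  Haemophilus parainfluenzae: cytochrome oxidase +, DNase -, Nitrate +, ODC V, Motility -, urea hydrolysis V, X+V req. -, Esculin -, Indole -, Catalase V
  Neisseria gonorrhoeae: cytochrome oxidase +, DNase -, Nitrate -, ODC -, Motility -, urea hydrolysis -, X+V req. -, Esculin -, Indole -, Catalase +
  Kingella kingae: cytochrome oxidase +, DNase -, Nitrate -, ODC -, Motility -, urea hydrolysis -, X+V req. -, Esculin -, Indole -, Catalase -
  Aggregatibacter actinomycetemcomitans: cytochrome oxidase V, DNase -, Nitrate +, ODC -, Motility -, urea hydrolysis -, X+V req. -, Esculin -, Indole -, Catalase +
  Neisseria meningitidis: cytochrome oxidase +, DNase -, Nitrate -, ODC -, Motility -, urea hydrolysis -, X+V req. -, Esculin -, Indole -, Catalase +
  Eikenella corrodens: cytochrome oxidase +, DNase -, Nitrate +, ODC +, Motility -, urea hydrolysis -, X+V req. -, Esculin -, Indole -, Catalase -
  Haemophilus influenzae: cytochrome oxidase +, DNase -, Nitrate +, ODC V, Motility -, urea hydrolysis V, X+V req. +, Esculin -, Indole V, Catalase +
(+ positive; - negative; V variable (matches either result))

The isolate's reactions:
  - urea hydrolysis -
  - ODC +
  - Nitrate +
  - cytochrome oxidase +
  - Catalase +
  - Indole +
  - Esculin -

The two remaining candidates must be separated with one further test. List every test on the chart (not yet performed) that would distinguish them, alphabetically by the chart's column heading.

ODC +: excludes 6 organisms — 4 left.
Catalase +: excludes Eikenella corrodens — 3 left.
cytochrome oxidase +: all 3 remaining candidates are consistent.
Nitrate +: all 3 remaining candidates are consistent.
urea hydrolysis -: all 3 remaining candidates are consistent.
Esculin -: all 3 remaining candidates are consistent.
Indole +: excludes Haemophilus parainfluenzae — 2 left.
Two candidates remain: Haemophilus influenzae and Pasteurella multocida.
  DNase: - vs - — same for both, does not separate.
  Motility: - vs - — same for both, does not separate.
  X+V req.: Haemophilus influenzae +, Pasteurella multocida - — discriminates.

X+V req.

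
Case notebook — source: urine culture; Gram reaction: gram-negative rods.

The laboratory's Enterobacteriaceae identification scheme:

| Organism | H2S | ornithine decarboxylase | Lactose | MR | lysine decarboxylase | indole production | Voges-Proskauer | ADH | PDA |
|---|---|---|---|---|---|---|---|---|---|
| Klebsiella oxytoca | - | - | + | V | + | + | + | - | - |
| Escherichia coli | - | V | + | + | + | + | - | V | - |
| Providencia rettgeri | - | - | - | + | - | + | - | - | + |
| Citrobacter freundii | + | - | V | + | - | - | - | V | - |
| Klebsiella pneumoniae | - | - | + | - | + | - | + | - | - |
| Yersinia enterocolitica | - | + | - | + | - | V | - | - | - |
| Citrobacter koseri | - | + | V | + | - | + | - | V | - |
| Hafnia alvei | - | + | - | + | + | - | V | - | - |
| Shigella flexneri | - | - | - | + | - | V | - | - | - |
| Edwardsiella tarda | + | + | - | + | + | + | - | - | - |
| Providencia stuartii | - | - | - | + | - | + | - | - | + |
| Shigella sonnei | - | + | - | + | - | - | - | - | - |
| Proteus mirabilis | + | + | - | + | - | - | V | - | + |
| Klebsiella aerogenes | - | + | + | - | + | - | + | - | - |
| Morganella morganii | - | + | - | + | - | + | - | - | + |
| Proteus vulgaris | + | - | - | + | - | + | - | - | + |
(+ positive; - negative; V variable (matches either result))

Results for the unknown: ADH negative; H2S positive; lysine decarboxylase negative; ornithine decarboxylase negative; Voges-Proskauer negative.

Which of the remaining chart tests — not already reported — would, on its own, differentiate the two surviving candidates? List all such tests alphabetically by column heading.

indole production, PDA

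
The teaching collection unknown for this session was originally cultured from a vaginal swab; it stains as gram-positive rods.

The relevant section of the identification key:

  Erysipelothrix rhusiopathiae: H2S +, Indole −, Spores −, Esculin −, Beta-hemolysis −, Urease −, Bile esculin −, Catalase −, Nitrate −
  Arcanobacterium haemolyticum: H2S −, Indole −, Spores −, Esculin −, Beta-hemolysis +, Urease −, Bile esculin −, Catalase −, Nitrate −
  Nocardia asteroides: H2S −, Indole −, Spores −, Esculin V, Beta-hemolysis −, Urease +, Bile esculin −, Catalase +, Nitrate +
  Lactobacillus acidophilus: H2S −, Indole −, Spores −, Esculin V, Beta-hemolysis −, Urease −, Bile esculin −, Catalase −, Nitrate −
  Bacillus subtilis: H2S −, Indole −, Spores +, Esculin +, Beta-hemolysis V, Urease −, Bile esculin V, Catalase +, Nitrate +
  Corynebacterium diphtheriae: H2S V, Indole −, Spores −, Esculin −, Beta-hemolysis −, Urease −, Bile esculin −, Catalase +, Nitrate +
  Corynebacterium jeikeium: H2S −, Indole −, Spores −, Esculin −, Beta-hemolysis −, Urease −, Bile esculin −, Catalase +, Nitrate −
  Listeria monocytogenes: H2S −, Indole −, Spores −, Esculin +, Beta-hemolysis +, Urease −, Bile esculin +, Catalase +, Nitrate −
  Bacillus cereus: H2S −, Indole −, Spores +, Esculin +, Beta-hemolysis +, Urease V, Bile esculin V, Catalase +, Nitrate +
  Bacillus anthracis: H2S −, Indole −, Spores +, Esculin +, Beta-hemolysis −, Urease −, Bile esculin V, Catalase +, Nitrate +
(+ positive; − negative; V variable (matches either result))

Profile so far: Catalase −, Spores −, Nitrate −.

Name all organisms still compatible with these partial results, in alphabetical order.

Arcanobacterium haemolyticum, Erysipelothrix rhusiopathiae, Lactobacillus acidophilus

Spores −: excludes Bacillus subtilis, Bacillus cereus, Bacillus anthracis — 7 left.
Nitrate −: excludes Nocardia asteroides, Corynebacterium diphtheriae — 5 left.
Catalase −: excludes Corynebacterium jeikeium, Listeria monocytogenes — 3 left.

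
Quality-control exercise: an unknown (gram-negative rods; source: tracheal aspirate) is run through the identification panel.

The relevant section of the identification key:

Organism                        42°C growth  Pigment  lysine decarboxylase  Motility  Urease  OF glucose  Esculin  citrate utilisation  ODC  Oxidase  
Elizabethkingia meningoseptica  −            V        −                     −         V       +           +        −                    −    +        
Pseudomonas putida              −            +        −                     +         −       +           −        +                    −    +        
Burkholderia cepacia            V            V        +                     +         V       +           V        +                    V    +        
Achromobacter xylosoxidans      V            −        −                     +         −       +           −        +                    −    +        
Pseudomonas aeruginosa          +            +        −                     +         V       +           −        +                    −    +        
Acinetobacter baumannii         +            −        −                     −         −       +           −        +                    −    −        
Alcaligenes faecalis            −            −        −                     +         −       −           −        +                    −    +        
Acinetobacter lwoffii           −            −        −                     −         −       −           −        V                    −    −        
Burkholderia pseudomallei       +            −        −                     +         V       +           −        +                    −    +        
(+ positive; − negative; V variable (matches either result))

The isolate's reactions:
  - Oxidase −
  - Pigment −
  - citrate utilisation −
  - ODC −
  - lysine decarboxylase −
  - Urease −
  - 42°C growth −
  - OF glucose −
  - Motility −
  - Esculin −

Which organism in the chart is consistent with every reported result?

42°C growth −: excludes Pseudomonas aeruginosa, Acinetobacter baumannii, Burkholderia pseudomallei — 6 left.
Urease −: all 6 remaining candidates are consistent.
OF glucose −: excludes Elizabethkingia meningoseptica, Pseudomonas putida, Burkholderia cepacia, Achromobacter xylosoxidans — 2 left.
Motility −: excludes Alcaligenes faecalis — 1 left.
citrate utilisation −: the one remaining candidate is consistent.
Esculin −: the one remaining candidate is consistent.
lysine decarboxylase −: the one remaining candidate is consistent.
Oxidase −: the one remaining candidate is consistent.
Pigment −: the one remaining candidate is consistent.
ODC −: the one remaining candidate is consistent.

Acinetobacter lwoffii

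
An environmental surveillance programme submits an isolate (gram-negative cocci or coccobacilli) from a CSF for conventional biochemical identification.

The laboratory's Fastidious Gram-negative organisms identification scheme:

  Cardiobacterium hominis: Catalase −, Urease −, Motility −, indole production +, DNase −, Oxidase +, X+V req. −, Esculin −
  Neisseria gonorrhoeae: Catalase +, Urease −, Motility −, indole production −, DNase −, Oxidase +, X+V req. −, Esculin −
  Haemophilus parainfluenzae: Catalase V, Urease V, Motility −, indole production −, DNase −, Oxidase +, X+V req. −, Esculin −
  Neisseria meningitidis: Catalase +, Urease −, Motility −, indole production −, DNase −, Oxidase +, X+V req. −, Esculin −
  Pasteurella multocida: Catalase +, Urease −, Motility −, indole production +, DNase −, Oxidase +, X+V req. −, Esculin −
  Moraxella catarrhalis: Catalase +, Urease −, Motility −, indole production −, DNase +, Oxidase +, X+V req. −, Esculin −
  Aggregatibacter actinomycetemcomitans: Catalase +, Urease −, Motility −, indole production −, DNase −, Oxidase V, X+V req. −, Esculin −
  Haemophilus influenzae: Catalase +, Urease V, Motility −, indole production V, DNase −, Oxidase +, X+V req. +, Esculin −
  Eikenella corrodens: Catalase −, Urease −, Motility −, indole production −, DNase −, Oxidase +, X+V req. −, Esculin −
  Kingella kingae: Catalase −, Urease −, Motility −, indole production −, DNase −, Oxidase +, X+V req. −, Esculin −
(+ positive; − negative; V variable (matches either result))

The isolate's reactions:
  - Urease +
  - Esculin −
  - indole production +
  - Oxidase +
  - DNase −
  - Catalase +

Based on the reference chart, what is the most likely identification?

Haemophilus influenzae

DNase −: excludes Moraxella catarrhalis — 9 left.
Catalase +: excludes Cardiobacterium hominis, Eikenella corrodens, Kingella kingae — 6 left.
indole production +: excludes Neisseria gonorrhoeae, Haemophilus parainfluenzae, Neisseria meningitidis, Aggregatibacter actinomycetemcomitans — 2 left.
Oxidase +: all 2 remaining candidates are consistent.
Esculin −: all 2 remaining candidates are consistent.
Urease +: excludes Pasteurella multocida — 1 left.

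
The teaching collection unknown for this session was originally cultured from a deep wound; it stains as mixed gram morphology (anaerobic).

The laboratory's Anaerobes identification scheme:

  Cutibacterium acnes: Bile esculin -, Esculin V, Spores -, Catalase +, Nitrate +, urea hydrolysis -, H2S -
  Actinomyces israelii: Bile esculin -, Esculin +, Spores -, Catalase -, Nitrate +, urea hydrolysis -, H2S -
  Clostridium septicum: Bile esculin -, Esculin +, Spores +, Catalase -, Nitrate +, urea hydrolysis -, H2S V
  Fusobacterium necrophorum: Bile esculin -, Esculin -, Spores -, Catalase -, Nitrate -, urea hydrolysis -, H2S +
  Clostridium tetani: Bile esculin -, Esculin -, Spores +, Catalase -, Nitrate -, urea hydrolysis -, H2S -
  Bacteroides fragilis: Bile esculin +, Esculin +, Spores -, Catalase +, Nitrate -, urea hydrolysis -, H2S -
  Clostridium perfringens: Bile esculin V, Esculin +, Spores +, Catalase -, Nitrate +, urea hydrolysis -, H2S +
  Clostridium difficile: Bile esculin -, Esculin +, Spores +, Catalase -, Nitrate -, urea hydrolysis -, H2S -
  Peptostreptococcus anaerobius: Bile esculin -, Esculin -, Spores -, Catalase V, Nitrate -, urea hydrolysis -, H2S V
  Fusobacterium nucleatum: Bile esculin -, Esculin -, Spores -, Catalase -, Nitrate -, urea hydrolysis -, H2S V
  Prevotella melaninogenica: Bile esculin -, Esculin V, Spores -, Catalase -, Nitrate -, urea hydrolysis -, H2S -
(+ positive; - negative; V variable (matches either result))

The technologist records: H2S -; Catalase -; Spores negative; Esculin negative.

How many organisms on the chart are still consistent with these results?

Catalase -: excludes Cutibacterium acnes, Bacteroides fragilis — 9 left.
Esculin -: excludes Actinomyces israelii, Clostridium septicum, Clostridium perfringens, Clostridium difficile — 5 left.
H2S -: excludes Fusobacterium necrophorum — 4 left.
Spores -: excludes Clostridium tetani — 3 left.
Still consistent: Fusobacterium nucleatum, Peptostreptococcus anaerobius, Prevotella melaninogenica.

3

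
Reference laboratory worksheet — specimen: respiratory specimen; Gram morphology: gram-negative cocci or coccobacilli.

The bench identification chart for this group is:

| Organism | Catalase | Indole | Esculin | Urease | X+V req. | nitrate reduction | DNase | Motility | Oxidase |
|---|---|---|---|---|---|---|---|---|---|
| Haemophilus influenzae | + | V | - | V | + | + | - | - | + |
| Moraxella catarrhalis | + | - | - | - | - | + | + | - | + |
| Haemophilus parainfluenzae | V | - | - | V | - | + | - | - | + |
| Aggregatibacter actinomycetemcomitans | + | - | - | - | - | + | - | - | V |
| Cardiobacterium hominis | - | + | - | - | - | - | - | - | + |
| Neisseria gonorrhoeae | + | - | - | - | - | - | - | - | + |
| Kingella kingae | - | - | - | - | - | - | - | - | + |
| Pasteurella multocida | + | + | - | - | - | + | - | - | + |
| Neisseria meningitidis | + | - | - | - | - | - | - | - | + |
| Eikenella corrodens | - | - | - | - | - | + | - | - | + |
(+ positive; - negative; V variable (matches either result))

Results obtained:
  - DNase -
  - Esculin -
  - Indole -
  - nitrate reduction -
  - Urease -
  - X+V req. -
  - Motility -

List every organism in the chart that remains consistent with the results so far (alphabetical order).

Kingella kingae, Neisseria gonorrhoeae, Neisseria meningitidis

Urease -: all 10 remaining candidates are consistent.
Motility -: all 10 remaining candidates are consistent.
Indole -: excludes Cardiobacterium hominis, Pasteurella multocida — 8 left.
X+V req. -: excludes Haemophilus influenzae — 7 left.
Esculin -: all 7 remaining candidates are consistent.
DNase -: excludes Moraxella catarrhalis — 6 left.
nitrate reduction -: excludes Haemophilus parainfluenzae, Aggregatibacter actinomycetemcomitans, Eikenella corrodens — 3 left.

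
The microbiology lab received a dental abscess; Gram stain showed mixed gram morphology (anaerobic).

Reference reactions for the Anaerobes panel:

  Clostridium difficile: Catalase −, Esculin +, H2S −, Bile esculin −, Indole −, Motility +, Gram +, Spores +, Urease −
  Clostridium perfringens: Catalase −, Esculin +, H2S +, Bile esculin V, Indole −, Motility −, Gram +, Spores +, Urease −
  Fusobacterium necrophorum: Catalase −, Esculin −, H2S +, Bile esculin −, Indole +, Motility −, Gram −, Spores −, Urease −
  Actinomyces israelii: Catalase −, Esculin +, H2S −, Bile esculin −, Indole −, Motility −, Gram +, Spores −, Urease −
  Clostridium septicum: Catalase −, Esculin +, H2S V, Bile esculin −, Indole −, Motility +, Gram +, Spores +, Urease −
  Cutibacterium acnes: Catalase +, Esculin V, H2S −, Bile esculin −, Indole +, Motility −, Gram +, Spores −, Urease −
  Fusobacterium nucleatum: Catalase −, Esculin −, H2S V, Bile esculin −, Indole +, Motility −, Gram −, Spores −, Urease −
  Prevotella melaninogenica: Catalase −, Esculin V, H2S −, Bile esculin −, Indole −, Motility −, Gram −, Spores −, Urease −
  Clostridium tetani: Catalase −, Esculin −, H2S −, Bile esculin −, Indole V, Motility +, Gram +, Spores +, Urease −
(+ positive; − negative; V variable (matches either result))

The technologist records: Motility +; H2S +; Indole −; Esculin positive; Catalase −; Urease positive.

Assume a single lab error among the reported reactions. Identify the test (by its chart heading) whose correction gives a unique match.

As reported, no row in the chart matches all 6 reactions.
Reversing Esculin → still no organism matches.
Reversing H2S → still no organism matches.
Reversing Catalase → still no organism matches.
Reversing Indole → still no organism matches.
Reversing Motility → still no organism matches.
Reversing Urease (to −) → unique match: Clostridium septicum.

Urease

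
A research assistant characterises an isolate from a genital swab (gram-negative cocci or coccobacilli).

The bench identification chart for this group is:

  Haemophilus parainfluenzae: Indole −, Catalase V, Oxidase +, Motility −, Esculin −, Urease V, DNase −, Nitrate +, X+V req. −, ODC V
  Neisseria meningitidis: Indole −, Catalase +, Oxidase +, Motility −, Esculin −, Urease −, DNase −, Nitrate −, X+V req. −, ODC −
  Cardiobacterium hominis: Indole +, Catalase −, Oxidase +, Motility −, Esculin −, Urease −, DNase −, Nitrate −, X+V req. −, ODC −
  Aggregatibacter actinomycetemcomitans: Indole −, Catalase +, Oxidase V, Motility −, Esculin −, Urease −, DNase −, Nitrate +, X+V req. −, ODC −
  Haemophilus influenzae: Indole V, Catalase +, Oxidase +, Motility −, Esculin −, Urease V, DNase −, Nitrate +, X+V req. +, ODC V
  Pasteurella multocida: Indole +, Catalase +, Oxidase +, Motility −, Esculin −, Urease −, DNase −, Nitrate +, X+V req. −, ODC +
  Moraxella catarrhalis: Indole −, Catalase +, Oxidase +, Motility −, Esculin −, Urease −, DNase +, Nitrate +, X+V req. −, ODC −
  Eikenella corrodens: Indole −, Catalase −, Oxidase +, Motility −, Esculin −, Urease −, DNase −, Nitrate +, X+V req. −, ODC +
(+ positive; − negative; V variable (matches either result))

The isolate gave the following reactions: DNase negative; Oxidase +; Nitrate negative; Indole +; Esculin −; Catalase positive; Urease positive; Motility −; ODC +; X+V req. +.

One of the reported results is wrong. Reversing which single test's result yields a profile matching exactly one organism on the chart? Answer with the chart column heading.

Nitrate

As reported, no row in the chart matches all 10 reactions.
Reversing Catalase → still no organism matches.
Reversing ODC → still no organism matches.
Reversing Esculin → still no organism matches.
Reversing Oxidase → still no organism matches.
Reversing Motility → still no organism matches.
Reversing Nitrate (to +) → unique match: Haemophilus influenzae.
Reversing DNase → still no organism matches.
Reversing Indole → still no organism matches.
Reversing X+V req. → still no organism matches.
Reversing Urease → still no organism matches.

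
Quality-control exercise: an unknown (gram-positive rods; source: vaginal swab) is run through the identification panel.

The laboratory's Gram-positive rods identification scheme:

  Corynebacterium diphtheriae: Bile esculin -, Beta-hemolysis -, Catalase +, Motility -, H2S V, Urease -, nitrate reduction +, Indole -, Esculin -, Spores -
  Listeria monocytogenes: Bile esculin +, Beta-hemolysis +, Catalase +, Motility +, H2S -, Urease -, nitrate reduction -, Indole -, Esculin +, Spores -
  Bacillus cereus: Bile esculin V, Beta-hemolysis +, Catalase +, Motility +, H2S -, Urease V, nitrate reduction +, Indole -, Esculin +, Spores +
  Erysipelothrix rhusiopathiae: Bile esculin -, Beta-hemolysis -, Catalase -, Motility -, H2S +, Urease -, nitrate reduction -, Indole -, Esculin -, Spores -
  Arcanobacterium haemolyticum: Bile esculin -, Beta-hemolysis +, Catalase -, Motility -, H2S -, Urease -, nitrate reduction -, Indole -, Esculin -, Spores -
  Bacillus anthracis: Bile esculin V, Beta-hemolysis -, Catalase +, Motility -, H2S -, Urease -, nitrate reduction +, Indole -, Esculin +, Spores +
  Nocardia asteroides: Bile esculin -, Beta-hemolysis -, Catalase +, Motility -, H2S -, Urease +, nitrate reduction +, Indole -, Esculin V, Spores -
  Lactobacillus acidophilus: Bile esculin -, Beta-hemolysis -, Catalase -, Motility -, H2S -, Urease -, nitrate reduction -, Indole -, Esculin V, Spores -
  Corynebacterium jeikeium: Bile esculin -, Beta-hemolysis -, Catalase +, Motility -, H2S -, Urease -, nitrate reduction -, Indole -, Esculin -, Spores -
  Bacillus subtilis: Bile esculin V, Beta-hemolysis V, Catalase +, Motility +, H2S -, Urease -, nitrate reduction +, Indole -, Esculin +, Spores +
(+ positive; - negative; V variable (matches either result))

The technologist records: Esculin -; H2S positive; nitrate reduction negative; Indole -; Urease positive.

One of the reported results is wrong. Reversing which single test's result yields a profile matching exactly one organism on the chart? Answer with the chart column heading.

Urease

As reported, no row in the chart matches all 5 reactions.
Reversing H2S → still no organism matches.
Reversing Esculin → still no organism matches.
Reversing nitrate reduction → still no organism matches.
Reversing Urease (to -) → unique match: Erysipelothrix rhusiopathiae.
Reversing Indole → still no organism matches.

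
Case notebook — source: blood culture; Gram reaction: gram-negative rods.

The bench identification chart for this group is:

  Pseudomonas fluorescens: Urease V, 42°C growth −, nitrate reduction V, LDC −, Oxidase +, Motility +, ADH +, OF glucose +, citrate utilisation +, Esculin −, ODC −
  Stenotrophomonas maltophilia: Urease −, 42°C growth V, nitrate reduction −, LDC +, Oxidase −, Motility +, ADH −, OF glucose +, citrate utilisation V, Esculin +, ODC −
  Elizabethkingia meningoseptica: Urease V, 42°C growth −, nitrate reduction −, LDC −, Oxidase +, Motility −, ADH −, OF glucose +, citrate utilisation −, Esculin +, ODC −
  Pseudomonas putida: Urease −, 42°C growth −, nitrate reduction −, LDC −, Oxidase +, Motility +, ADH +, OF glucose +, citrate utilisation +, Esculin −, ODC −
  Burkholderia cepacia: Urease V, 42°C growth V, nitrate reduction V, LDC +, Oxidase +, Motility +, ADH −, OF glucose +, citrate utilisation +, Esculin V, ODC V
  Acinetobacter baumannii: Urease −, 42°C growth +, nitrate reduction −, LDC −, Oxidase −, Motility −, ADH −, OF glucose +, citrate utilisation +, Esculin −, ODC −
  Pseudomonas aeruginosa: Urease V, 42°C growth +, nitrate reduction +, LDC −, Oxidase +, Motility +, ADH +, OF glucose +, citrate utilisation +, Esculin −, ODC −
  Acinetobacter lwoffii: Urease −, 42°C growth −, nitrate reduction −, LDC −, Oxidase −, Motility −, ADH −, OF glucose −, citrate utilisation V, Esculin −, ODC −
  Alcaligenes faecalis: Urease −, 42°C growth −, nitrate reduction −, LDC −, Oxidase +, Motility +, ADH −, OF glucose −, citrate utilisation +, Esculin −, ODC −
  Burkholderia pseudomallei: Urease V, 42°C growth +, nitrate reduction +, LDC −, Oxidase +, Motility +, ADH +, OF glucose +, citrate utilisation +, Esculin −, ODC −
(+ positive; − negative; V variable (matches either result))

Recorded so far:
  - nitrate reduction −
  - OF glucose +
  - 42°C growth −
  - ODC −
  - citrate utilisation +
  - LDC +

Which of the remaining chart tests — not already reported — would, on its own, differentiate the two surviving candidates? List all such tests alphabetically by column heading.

ODC −: all 10 remaining candidates are consistent.
42°C growth −: excludes Acinetobacter baumannii, Pseudomonas aeruginosa, Burkholderia pseudomallei — 7 left.
citrate utilisation +: excludes Elizabethkingia meningoseptica — 6 left.
OF glucose +: excludes Acinetobacter lwoffii, Alcaligenes faecalis — 4 left.
nitrate reduction −: all 4 remaining candidates are consistent.
LDC +: excludes Pseudomonas fluorescens, Pseudomonas putida — 2 left.
Two candidates remain: Burkholderia cepacia and Stenotrophomonas maltophilia.
  Urease: V vs − — variable for at least one, does not separate.
  Oxidase: Burkholderia cepacia +, Stenotrophomonas maltophilia − — discriminates.
  Motility: + vs + — same for both, does not separate.
  ADH: − vs − — same for both, does not separate.
  Esculin: V vs + — variable for at least one, does not separate.

Oxidase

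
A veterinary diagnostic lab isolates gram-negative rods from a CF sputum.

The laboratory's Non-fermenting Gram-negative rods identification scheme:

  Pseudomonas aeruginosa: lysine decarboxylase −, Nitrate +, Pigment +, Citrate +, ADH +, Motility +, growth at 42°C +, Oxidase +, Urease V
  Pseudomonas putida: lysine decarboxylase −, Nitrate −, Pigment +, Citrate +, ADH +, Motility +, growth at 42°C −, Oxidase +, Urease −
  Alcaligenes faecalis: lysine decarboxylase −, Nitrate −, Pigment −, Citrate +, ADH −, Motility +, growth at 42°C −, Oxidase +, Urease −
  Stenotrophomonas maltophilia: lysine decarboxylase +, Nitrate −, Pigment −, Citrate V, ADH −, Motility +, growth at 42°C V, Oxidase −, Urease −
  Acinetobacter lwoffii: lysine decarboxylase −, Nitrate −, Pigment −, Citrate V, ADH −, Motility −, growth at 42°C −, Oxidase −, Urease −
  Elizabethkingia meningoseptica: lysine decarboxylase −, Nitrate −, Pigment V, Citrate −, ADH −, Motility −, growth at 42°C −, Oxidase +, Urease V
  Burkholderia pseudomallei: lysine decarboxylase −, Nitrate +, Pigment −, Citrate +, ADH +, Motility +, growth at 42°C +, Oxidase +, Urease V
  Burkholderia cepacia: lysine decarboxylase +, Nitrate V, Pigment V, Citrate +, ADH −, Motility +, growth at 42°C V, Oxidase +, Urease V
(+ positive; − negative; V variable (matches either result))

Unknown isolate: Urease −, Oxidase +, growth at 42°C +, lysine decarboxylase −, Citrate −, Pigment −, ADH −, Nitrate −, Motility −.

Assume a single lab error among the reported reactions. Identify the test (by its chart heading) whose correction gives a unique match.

growth at 42°C

As reported, no row in the chart matches all 9 reactions.
Reversing Citrate → still no organism matches.
Reversing Pigment → still no organism matches.
Reversing Motility → still no organism matches.
Reversing growth at 42°C (to −) → unique match: Elizabethkingia meningoseptica.
Reversing Oxidase → still no organism matches.
Reversing Nitrate → still no organism matches.
Reversing lysine decarboxylase → still no organism matches.
Reversing Urease → still no organism matches.
Reversing ADH → still no organism matches.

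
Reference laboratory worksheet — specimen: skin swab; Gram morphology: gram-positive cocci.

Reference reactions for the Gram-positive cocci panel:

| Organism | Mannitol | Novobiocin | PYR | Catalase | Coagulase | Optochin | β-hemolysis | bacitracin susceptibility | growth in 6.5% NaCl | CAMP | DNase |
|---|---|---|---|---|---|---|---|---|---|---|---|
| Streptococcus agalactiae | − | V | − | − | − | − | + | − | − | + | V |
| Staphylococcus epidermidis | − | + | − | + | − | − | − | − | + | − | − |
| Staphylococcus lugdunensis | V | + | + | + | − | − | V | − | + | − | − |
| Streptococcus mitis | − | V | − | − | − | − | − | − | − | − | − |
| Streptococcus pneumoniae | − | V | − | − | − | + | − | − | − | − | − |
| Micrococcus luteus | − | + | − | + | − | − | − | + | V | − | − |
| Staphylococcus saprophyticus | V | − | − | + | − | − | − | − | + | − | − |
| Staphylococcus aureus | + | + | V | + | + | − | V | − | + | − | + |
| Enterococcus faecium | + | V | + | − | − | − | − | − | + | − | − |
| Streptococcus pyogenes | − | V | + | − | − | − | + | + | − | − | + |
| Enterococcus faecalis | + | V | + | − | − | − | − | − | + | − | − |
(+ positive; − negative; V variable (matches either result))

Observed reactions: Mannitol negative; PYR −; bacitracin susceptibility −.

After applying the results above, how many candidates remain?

bacitracin susceptibility −: excludes Micrococcus luteus, Streptococcus pyogenes — 9 left.
PYR −: excludes Staphylococcus lugdunensis, Enterococcus faecium, Enterococcus faecalis — 6 left.
Mannitol −: excludes Staphylococcus aureus — 5 left.
Still consistent: Staphylococcus epidermidis, Staphylococcus saprophyticus, Streptococcus agalactiae, Streptococcus mitis, Streptococcus pneumoniae.

5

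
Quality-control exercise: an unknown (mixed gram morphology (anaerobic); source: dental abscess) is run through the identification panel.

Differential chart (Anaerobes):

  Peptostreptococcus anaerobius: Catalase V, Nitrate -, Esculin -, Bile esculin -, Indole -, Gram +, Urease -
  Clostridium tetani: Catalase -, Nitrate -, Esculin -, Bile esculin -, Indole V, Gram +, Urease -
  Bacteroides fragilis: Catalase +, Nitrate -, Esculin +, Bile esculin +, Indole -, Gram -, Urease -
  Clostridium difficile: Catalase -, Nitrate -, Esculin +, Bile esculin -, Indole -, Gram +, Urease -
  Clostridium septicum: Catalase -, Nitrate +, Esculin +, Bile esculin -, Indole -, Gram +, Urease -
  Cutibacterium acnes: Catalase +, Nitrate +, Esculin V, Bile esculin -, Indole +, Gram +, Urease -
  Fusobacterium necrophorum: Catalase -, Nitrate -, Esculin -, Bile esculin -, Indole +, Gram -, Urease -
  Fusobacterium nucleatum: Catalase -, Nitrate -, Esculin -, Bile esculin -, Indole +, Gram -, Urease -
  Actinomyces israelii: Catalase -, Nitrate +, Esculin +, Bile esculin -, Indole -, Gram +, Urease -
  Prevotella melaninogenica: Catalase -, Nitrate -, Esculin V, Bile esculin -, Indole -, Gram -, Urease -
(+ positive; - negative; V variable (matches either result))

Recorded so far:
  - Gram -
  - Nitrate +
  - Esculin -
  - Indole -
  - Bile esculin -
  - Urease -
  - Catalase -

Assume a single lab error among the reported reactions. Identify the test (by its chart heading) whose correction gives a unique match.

As reported, no row in the chart matches all 7 reactions.
Reversing Bile esculin → still no organism matches.
Reversing Nitrate (to -) → unique match: Prevotella melaninogenica.
Reversing Urease → still no organism matches.
Reversing Esculin → still no organism matches.
Reversing Catalase → still no organism matches.
Reversing Gram → still no organism matches.
Reversing Indole → still no organism matches.

Nitrate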